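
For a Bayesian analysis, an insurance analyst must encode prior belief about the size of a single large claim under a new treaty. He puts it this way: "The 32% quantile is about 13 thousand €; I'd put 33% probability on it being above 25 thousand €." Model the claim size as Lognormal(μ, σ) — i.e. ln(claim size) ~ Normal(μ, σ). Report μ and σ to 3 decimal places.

If T ~ Lognormal(μ,σ) then ln T ~ Normal(μ,σ), so the p-quantile of ln T is μ + z_p·σ.
ln(13) = 2.565 and ln(25) = 3.219; z_{0.32} = -0.4677, z_{0.67} = 0.4399.
σ = (3.219 − 2.565)/(0.4399 − (-0.4677)) = 0.720.
μ = 2.565 − (-0.4677)·0.720 = 2.902.

μ ≈ 2.902, σ ≈ 0.720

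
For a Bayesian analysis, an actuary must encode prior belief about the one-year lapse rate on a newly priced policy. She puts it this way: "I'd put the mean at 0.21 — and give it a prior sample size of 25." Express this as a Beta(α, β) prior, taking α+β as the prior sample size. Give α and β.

α = 5.25, β = 19.75

Under the effective-sample-size interpretation, Beta(α, β) has prior mean α/(α+β) and prior sample size α+β.
So α+β = 25 and α/(α+β) = 0.21, giving α = 0.21·25 = 5.25 and β = 25 − 5.25 = 19.75.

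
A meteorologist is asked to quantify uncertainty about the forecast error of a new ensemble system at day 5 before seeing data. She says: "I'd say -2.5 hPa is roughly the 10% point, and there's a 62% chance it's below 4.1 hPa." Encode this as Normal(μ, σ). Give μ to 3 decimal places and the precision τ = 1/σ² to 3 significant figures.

The p-quantile of Normal(μ,σ) is μ + z_p·σ, with z_{0.1} = -1.282 and z_{0.62} = 0.3055.
Eliminate σ: μ = (z₂·x₁ − z₁·x₂)/(z₂ − z₁) = (0.3055·-2.5 − (-1.282)·4.1)/1.587 = 2.830.
Then σ = (x₂ − x₁)/(z₂ − z₁) = (4.1 − -2.5)/1.587 = 4.159.
Precision τ = 1/σ² = 1/4.159² = 0.0578.

μ = 2.830, τ = 0.0578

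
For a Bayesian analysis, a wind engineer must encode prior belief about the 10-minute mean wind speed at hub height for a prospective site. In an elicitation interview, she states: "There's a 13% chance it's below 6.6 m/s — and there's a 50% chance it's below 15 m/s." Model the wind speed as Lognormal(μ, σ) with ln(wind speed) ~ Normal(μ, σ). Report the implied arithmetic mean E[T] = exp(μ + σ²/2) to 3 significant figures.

If T ~ Lognormal(μ,σ) then ln T ~ Normal(μ,σ), so the p-quantile of ln T is μ + z_p·σ.
ln(6.6) = 1.887 and ln(15) = 2.708; z_{0.13} = -1.126, z_{0.5} = 0.
σ = (2.708 − 1.887)/(0 − (-1.126)) = 0.729.
μ = 1.887 − (-1.126)·0.729 = 2.708.
E[T] = exp(μ + σ²/2) = exp(2.708 + 0.2656) = 19.6 m/s.

E[T] ≈ 19.6 m/s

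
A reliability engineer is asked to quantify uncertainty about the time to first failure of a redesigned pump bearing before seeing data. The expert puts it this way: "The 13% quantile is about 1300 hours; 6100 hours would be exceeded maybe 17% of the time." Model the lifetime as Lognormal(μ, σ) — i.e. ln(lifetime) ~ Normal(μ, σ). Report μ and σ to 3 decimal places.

If T ~ Lognormal(μ,σ) then ln T ~ Normal(μ,σ), so the p-quantile of ln T is μ + z_p·σ.
ln(1300) = 7.17 and ln(6100) = 8.716; z_{0.13} = -1.126, z_{0.83} = 0.9542.
σ = (8.716 − 7.17)/(0.9542 − (-1.126)) = 0.743.
μ = 7.17 − (-1.126)·0.743 = 8.007.

μ ≈ 8.007, σ ≈ 0.743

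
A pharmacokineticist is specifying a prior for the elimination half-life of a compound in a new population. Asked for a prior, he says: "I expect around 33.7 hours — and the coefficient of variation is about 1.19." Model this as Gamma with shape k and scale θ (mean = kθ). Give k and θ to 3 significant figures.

k ≈ 0.706, θ ≈ 47.7

For Gamma(k, scale θ): mean = kθ, variance = kθ², so CV = 1/√k.
CV = 1.19, hence k = 1/CV² = 0.706.
Then θ = mean/k = 33.7/0.706 = 47.7.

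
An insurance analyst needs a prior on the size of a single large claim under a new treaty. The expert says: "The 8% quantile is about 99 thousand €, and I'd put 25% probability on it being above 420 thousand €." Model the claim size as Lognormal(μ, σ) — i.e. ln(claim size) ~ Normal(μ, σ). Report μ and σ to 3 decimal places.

If T ~ Lognormal(μ,σ) then ln T ~ Normal(μ,σ), so the p-quantile of ln T is μ + z_p·σ.
ln(99) = 4.595 and ln(420) = 6.04; z_{0.08} = -1.405, z_{0.75} = 0.6745.
σ = (6.04 − 4.595)/(0.6745 − (-1.405)) = 0.695.
μ = 4.595 − (-1.405)·0.695 = 5.572.

μ ≈ 5.572, σ ≈ 0.695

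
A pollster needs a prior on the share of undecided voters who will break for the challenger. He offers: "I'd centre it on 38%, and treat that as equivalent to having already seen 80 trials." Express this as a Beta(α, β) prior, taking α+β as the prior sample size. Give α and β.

α = 30.4, β = 49.6

Under the effective-sample-size interpretation, Beta(α, β) has prior mean α/(α+β) and prior sample size α+β.
So α+β = 80 and α/(α+β) = 0.38, giving α = 0.38·80 = 30.4 and β = 80 − 30.4 = 49.6.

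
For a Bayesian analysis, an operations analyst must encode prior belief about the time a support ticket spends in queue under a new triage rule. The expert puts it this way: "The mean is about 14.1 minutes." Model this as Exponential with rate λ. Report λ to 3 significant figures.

λ ≈ 0.0709

Exponential mean = 1/λ, so λ = 1/14.1 = 0.0709.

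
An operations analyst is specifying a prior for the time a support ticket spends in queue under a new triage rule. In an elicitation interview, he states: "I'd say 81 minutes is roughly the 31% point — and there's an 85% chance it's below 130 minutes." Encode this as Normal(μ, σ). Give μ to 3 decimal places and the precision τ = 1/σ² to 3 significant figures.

For Normal(μ,σ), the p-quantile is μ + z_p·σ. Here z_{0.31} = -0.4959, z_{0.85} = 1.036.
So 81 = μ − 0.4959σ and 130 = μ + 1.036σ.
Subtracting: σ = (130 − 81)/(1.036 − (-0.4959)) = 31.978.
Then μ = 81 − (-0.4959)·31.978 = 96.857.
Precision τ = 1/σ² = 1/31.98² = 0.000978.

μ = 96.857, τ = 0.000978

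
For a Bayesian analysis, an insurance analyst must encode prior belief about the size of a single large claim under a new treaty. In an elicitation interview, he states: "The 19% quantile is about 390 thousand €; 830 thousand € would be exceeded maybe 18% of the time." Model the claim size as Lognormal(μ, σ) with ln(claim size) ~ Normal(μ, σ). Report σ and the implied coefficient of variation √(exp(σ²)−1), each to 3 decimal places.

σ ≈ 0.421, CV ≈ 0.441

If T ~ Lognormal(μ,σ) then ln T ~ Normal(μ,σ), so the p-quantile of ln T is μ + z_p·σ.
ln(390) = 5.966 and ln(830) = 6.721; z_{0.19} = -0.8779, z_{0.82} = 0.9154.
σ = (6.721 − 5.966)/(0.9154 − (-0.8779)) = 0.421.
μ = 5.966 − (-0.8779)·0.421 = 6.336.
CV = √(exp(σ²)−1) = √(exp(0.1774)−1) = 0.441.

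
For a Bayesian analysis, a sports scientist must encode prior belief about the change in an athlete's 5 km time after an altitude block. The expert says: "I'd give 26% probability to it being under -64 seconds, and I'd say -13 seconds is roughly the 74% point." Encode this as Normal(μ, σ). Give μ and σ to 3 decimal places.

μ = -38.500, σ = 39.637

For Normal(μ,σ), the p-quantile is μ + z_p·σ. Here z_{0.26} = -0.6433, z_{0.74} = 0.6433.
So -64 = μ − 0.6433σ and -13 = μ + 0.6433σ.
Subtracting: σ = (-13 − -64)/(0.6433 − (-0.6433)) = 39.637.
Then μ = -64 − (-0.6433)·39.637 = -38.500.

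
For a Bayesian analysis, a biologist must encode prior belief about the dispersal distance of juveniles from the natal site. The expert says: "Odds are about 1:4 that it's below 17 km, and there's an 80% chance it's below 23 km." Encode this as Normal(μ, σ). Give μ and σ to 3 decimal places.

For Normal(μ,σ), the p-quantile is μ + z_p·σ. Here z_{0.2} = -0.8416, z_{0.8} = 0.8416.
So 17 = μ − 0.8416σ and 23 = μ + 0.8416σ.
Subtracting: σ = (23 − 17)/(0.8416 − (-0.8416)) = 3.565.
Then μ = 17 − (-0.8416)·3.565 = 20.000.

μ = 20.000, σ = 3.565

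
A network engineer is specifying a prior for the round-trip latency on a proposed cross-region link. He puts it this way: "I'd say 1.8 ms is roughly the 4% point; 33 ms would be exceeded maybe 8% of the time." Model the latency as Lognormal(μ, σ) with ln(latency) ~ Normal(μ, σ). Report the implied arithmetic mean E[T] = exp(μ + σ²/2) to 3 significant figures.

If T ~ Lognormal(μ,σ) then ln T ~ Normal(μ,σ), so the p-quantile of ln T is μ + z_p·σ.
ln(1.8) = 0.5878 and ln(33) = 3.497; z_{0.04} = -1.751, z_{0.92} = 1.405.
σ = (3.497 − 0.5878)/(1.405 − (-1.751)) = 0.922.
μ = 0.5878 − (-1.751)·0.922 = 2.201.
E[T] = exp(μ + σ²/2) = exp(2.201 + 0.4248) = 13.8 ms.

E[T] ≈ 13.8 ms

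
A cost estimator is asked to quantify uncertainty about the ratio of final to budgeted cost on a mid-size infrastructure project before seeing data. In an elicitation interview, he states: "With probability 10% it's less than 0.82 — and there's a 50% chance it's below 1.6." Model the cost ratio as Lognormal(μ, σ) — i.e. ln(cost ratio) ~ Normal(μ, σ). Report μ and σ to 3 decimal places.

μ ≈ 0.470, σ ≈ 0.522

If T ~ Lognormal(μ,σ) then ln T ~ Normal(μ,σ), so the p-quantile of ln T is μ + z_p·σ.
ln(0.82) = -0.1985 and ln(1.6) = 0.47; z_{0.1} = -1.282, z_{0.5} = 0.
σ = (0.47 − -0.1985)/(0 − (-1.282)) = 0.522.
μ = -0.1985 − (-1.282)·0.522 = 0.470.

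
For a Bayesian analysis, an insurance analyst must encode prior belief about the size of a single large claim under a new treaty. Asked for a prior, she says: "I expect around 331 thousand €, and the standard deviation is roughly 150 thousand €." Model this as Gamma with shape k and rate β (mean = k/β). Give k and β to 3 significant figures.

k ≈ 4.87, β ≈ 0.0147

For Gamma(k, rate β): mean = k/β, variance = k/β², so CV = 1/√k.
CV = SD/mean = 150/331 = 0.4532, hence k = 1/CV² = 4.87.
Then β = k/mean = 4.87/331 = 0.0147.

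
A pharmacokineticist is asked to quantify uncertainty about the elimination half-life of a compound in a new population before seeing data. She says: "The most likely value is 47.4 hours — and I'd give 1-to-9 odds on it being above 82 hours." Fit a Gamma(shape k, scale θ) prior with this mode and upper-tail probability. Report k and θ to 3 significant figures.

k ≈ 7.31, θ ≈ 7.51

Gamma(k,θ) with k>1 has mode (k−1)θ, so θ = 47.4/(k−1).
Need P(X < 82) = 0.9 with θ tied to k this way. Start at k = 2, θ = 47.4: P(X<82) ≈ 0.516.
Too low — raise k to concentrate. Iterating converges to k ≈ 7.31.
Then θ = 47.4/(7.31−1) ≈ 7.51.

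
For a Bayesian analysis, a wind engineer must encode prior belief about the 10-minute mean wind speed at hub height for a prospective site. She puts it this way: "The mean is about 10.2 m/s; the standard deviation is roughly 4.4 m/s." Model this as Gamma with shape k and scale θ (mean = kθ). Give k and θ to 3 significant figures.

k ≈ 5.37, θ ≈ 1.9

For Gamma(k, scale θ): mean = kθ, variance = kθ², so CV = 1/√k.
CV = SD/mean = 4.4/10.2 = 0.4314, hence k = 1/CV² = 5.37.
Then θ = mean/k = 10.2/5.37 = 1.9.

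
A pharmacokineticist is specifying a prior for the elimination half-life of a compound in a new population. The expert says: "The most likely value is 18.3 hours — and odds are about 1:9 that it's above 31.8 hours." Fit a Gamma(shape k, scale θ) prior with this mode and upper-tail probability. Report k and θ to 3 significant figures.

Gamma(k,θ) with k>1 has mode (k−1)θ, so θ = 18.3/(k−1).
Need P(X < 31.8) = 0.9 with θ tied to k this way. Start at k = 2, θ = 18.3: P(X<31.8) ≈ 0.518.
Too low — raise k to concentrate. Iterating converges to k ≈ 7.22.
Then θ = 18.3/(7.22−1) ≈ 2.94.

k ≈ 7.22, θ ≈ 2.94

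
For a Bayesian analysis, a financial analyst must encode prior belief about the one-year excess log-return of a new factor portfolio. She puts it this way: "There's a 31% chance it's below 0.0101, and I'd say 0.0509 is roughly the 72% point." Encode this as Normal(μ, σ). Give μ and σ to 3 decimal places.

The p-quantile of Normal(μ,σ) is μ + z_p·σ, with z_{0.31} = -0.4959 and z_{0.72} = 0.5828.
Eliminate σ: μ = (z₂·x₁ − z₁·x₂)/(z₂ − z₁) = (0.5828·0.0101 − (-0.4959)·0.0509)/1.079 = 0.029.
Then σ = (x₂ − x₁)/(z₂ − z₁) = (0.0509 − 0.0101)/1.079 = 0.038.

μ = 0.029, σ = 0.038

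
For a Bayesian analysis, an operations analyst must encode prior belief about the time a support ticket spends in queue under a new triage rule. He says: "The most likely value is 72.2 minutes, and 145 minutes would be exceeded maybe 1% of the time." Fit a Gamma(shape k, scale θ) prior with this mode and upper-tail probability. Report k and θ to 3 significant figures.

k ≈ 11.1, θ ≈ 7.15

Gamma(k,θ) with k>1 has mode (k−1)θ, so θ = 72.2/(k−1).
Need P(X < 145) = 0.99 with θ tied to k this way. Start at k = 2, θ = 72.2: P(X<145) ≈ 0.596.
Too low — raise k to concentrate. Iterating converges to k ≈ 11.1.
Then θ = 72.2/(11.1−1) ≈ 7.15.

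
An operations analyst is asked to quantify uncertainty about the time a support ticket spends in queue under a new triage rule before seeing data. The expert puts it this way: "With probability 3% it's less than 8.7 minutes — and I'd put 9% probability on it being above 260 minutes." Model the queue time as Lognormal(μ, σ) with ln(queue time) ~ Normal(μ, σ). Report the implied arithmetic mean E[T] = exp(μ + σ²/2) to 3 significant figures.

If T ~ Lognormal(μ,σ) then ln T ~ Normal(μ,σ), so the p-quantile of ln T is μ + z_p·σ.
ln(8.7) = 2.163 and ln(260) = 5.561; z_{0.03} = -1.881, z_{0.91} = 1.341.
σ = (5.561 − 2.163)/(1.341 − (-1.881)) = 1.055.
μ = 2.163 − (-1.881)·1.055 = 4.147.
E[T] = exp(μ + σ²/2) = exp(4.147 + 0.5561) = 110 minutes.

E[T] ≈ 110 minutes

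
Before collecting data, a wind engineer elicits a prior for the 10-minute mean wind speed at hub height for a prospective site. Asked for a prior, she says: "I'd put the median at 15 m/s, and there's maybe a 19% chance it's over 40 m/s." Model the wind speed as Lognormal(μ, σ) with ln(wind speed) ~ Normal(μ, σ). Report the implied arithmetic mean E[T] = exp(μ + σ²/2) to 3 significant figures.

If T ~ Lognormal(μ,σ) then ln T ~ Normal(μ,σ), so the p-quantile of ln T is μ + z_p·σ.
ln(15) = 2.708 and ln(40) = 3.689; z_{0.5} = 0, z_{0.81} = 0.8779.
σ = (3.689 − 2.708)/(0.8779 − (0)) = 1.117.
μ = 2.708 − (0)·1.117 = 2.708.
E[T] = exp(μ + σ²/2) = exp(2.708 + 0.6241) = 28 m/s.

E[T] ≈ 28 m/s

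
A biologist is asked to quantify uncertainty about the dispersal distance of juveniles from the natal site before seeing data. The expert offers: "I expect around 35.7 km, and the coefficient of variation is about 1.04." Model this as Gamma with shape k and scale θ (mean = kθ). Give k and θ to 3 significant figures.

For Gamma(k, scale θ): mean = kθ, variance = kθ², so CV = 1/√k.
CV = 1.04, hence k = 1/CV² = 0.925.
Then θ = mean/k = 35.7/0.925 = 38.6.

k ≈ 0.925, θ ≈ 38.6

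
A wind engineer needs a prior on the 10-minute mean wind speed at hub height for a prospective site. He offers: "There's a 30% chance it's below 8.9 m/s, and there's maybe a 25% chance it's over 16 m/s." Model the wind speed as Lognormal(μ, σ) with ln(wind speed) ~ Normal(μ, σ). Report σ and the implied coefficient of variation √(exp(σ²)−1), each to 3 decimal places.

If T ~ Lognormal(μ,σ) then ln T ~ Normal(μ,σ), so the p-quantile of ln T is μ + z_p·σ.
ln(8.9) = 2.186 and ln(16) = 2.773; z_{0.3} = -0.5244, z_{0.75} = 0.6745.
σ = (2.773 − 2.186)/(0.6745 − (-0.5244)) = 0.489.
μ = 2.186 − (-0.5244)·0.489 = 2.443.
CV = √(exp(σ²)−1) = √(exp(0.2393)−1) = 0.520.

σ ≈ 0.489, CV ≈ 0.520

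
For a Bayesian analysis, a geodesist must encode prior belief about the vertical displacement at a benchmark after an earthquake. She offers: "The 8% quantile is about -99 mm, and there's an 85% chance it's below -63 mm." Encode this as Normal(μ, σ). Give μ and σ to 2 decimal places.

For Normal(μ,σ), the p-quantile is μ + z_p·σ. Here z_{0.08} = -1.405, z_{0.85} = 1.036.
So -99 = μ − 1.405σ and -63 = μ + 1.036σ.
Subtracting: σ = (-63 − -99)/(1.036 − (-1.405)) = 14.75.
Then μ = -99 − (-1.405)·14.75 = -78.28.

μ = -78.28, σ = 14.75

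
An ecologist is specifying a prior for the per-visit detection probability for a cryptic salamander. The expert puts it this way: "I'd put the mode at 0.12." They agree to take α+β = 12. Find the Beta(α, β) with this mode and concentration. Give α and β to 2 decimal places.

For α,β > 1 the Beta mode is (α−1)/(α+β−2). With α+β = 12, the mode is (α−1)/10.
Set (α−1)/10 = 0.12 → α = 1 + 0.12·10 = 2.20.
β = 12 − α = 9.80.

α = 2.20, β = 9.80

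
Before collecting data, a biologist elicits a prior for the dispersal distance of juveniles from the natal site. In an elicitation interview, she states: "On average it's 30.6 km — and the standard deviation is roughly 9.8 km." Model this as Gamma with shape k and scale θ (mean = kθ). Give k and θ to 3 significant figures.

k ≈ 9.75, θ ≈ 3.14

For Gamma(k, scale θ): mean = kθ, variance = kθ², so CV = 1/√k.
CV = SD/mean = 9.8/30.6 = 0.3203, hence k = 1/CV² = 9.75.
Then θ = mean/k = 30.6/9.75 = 3.14.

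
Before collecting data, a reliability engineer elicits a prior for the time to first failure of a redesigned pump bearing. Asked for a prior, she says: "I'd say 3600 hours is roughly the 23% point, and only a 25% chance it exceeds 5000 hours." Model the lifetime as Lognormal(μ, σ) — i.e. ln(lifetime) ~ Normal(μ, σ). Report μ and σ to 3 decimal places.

If T ~ Lognormal(μ,σ) then ln T ~ Normal(μ,σ), so the p-quantile of ln T is μ + z_p·σ.
ln(3600) = 8.189 and ln(5000) = 8.517; z_{0.23} = -0.7388, z_{0.75} = 0.6745.
σ = (8.517 − 8.189)/(0.6745 − (-0.7388)) = 0.232.
μ = 8.189 − (-0.7388)·0.232 = 8.360.

μ ≈ 8.360, σ ≈ 0.232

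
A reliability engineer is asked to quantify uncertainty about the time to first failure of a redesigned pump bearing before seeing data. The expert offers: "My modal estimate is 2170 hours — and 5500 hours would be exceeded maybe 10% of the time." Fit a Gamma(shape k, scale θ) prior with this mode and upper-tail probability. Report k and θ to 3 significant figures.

Gamma(k,θ) with k>1 has mode (k−1)θ, so θ = 2170/(k−1).
Need P(X < 5500) = 0.9 with θ tied to k this way. Start at k = 2, θ = 2170: P(X<5500) ≈ 0.720.
Too low — raise k to concentrate. Iterating converges to k ≈ 3.22.
Then θ = 2170/(3.22−1) ≈ 978.

k ≈ 3.22, θ ≈ 978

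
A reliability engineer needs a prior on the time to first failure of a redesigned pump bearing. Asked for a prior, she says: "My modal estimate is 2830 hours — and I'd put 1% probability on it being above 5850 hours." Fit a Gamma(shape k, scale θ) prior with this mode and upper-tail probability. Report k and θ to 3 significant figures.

k ≈ 10.3, θ ≈ 306

Gamma(k,θ) with k>1 has mode (k−1)θ, so θ = 2830/(k−1).
Need P(X < 5850) = 0.99 with θ tied to k this way. Start at k = 2, θ = 2830: P(X<5850) ≈ 0.612.
Too low — raise k to concentrate. Iterating converges to k ≈ 10.3.
Then θ = 2830/(10.3−1) ≈ 306.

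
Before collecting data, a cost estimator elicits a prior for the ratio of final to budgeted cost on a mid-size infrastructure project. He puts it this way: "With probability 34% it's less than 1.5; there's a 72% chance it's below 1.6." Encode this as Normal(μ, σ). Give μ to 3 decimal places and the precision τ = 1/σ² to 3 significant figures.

The p-quantile of Normal(μ,σ) is μ + z_p·σ, with z_{0.34} = -0.4125 and z_{0.72} = 0.5828.
Eliminate σ: μ = (z₂·x₁ − z₁·x₂)/(z₂ − z₁) = (0.5828·1.5 − (-0.4125)·1.6)/0.9953 = 1.541.
Then σ = (x₂ − x₁)/(z₂ − z₁) = (1.6 − 1.5)/0.9953 = 0.100.
Precision τ = 1/σ² = 1/0.1005² = 99.1.

μ = 1.541, τ = 99.1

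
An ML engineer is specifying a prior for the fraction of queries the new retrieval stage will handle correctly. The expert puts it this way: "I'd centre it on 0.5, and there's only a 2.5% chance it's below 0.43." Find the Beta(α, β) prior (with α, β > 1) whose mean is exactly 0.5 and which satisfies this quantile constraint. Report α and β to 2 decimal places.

With mean 0.5 fixed, write α = 0.5s, β = 0.5s where s = α+β.
Need P(θ < 0.43) = 0.025 under Beta(0.5s, 0.5s). Normal approximation: (q−m)/√(m(1−m)/s) ≈ z_{0.025} = -1.96, so s ≈ 0.5·0.5·(-1.96)²/(0.43−0.5)² = 196.0.
At s = 196.0: P(θ<0.43) ≈ 0.025. Adjusting to match 0.025 gives s ≈ 194.56.
So α = 0.5·194.56 ≈ 97.28, β = 0.5·194.56 ≈ 97.28.

α ≈ 97.28, β ≈ 97.28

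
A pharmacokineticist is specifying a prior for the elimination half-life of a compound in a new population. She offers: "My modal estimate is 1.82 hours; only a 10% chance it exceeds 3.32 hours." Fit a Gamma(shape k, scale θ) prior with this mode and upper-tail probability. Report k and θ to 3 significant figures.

Gamma(k,θ) with k>1 has mode (k−1)θ, so θ = 1.82/(k−1).
Need P(X < 3.32) = 0.9 with θ tied to k this way. Start at k = 2, θ = 1.82: P(X<3.32) ≈ 0.544.
Too low — raise k to concentrate. Iterating converges to k ≈ 6.28.
Then θ = 1.82/(6.28−1) ≈ 0.345.

k ≈ 6.28, θ ≈ 0.345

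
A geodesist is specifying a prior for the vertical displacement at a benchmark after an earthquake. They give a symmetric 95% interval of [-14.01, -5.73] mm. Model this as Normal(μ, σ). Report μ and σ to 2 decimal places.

A symmetric 95% interval runs μ ± z·σ with z = 1.96.
Half-width = 4.14, so σ = 4.14/1.96 = 2.11.
μ is the interval midpoint, -9.87.

μ = -9.87, σ = 2.11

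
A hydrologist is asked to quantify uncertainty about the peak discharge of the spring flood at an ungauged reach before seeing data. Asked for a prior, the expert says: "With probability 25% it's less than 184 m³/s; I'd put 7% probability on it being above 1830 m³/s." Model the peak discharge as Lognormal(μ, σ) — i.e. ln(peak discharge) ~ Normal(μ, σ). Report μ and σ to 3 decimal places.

μ ≈ 5.935, σ ≈ 1.068

If T ~ Lognormal(μ,σ) then ln T ~ Normal(μ,σ), so the p-quantile of ln T is μ + z_p·σ.
ln(184) = 5.215 and ln(1830) = 7.512; z_{0.25} = -0.6745, z_{0.93} = 1.476.
σ = (7.512 − 5.215)/(1.476 − (-0.6745)) = 1.068.
μ = 5.215 − (-0.6745)·1.068 = 5.935.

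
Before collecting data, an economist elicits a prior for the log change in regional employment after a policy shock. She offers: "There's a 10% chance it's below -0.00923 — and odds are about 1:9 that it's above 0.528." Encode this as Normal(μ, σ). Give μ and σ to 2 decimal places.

μ = 0.26, σ = 0.21

For Normal(μ,σ), the p-quantile is μ + z_p·σ. Here z_{0.1} = -1.282, z_{0.9} = 1.282.
So -0.00923 = μ − 1.282σ and 0.528 = μ + 1.282σ.
Subtracting: σ = (0.528 − -0.00923)/(1.282 − (-1.282)) = 0.21.
Then μ = -0.00923 − (-1.282)·0.21 = 0.26.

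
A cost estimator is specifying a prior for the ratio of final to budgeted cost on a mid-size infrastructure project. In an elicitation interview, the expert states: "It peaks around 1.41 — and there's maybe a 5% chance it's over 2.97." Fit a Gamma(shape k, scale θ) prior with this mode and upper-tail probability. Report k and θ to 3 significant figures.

k ≈ 5.98, θ ≈ 0.283

Gamma(k,θ) with k>1 has mode (k−1)θ, so θ = 1.41/(k−1).
Need P(X < 2.97) = 0.95 with θ tied to k this way. Start at k = 2, θ = 1.41: P(X<2.97) ≈ 0.622.
Too low — raise k to concentrate. Iterating converges to k ≈ 5.98.
Then θ = 1.41/(5.98−1) ≈ 0.283.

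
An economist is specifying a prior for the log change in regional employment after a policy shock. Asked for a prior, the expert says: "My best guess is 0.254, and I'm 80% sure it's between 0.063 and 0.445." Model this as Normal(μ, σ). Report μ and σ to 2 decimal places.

μ = 0.25, σ = 0.15

A symmetric 80% interval runs μ ± z·σ with z = 1.282.
Half-width = 0.191, so σ = 0.191/1.282 = 0.15.
μ is the stated best guess, 0.25.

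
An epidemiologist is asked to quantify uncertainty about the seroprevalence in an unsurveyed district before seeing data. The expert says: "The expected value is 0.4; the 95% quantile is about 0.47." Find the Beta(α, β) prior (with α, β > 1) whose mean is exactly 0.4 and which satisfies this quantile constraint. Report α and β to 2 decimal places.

α ≈ 53.95, β ≈ 80.93

With mean 0.4 fixed, write α = 0.4s, β = 0.6s where s = α+β.
Need P(θ < 0.47) = 0.95 under Beta(0.4s, 0.6s). Normal approximation: (q−m)/√(m(1−m)/s) ≈ z_{0.95} = 1.64, so s ≈ 0.4·0.6·(1.64)²/(0.47−0.4)² = 132.5.
At s = 132.5: P(θ<0.47) ≈ 0.949. Adjusting to match 0.95 gives s ≈ 134.88.
So α = 0.4·134.88 ≈ 53.95, β = 0.6·134.88 ≈ 80.93.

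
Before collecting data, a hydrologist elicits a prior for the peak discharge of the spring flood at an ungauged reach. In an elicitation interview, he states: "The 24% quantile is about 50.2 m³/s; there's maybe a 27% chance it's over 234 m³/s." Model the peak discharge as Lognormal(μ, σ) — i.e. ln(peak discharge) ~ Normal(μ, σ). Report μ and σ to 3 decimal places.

If T ~ Lognormal(μ,σ) then ln T ~ Normal(μ,σ), so the p-quantile of ln T is μ + z_p·σ.
ln(50.2) = 3.916 and ln(234) = 5.455; z_{0.24} = -0.7063, z_{0.73} = 0.6128.
σ = (5.455 − 3.916)/(0.6128 − (-0.7063)) = 1.167.
μ = 3.916 − (-0.7063)·1.167 = 4.740.

μ ≈ 4.740, σ ≈ 1.167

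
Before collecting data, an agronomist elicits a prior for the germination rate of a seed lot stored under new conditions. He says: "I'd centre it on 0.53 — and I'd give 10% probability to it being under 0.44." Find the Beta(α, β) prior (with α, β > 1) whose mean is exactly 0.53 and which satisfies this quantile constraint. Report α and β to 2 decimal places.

α ≈ 26.75, β ≈ 23.72

With mean 0.53 fixed, write α = 0.53s, β = 0.47s where s = α+β.
Need P(θ < 0.44) = 0.1 under Beta(0.53s, 0.47s). Normal approximation: (q−m)/√(m(1−m)/s) ≈ z_{0.1} = -1.28, so s ≈ 0.53·0.47·(-1.28)²/(0.44−0.53)² = 50.5.
At s = 50.5: P(θ<0.44) ≈ 0.100. Adjusting to match 0.1 gives s ≈ 50.47.
So α = 0.53·50.47 ≈ 26.75, β = 0.47·50.47 ≈ 23.72.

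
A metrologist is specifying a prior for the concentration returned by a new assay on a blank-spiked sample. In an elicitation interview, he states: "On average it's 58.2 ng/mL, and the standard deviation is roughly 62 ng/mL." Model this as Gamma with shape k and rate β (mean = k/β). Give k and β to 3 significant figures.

k ≈ 0.881, β ≈ 0.0151

For Gamma(k, rate β): mean = k/β, variance = k/β², so CV = 1/√k.
CV = SD/mean = 62/58.2 = 1.065, hence k = 1/CV² = 0.881.
Then β = k/mean = 0.881/58.2 = 0.0151.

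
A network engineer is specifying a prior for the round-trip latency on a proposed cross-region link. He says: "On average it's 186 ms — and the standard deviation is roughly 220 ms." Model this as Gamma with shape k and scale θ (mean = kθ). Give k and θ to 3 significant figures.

k ≈ 0.715, θ ≈ 260

For Gamma(k, scale θ): mean = kθ, variance = kθ², so CV = 1/√k.
CV = SD/mean = 220/186 = 1.183, hence k = 1/CV² = 0.715.
Then θ = mean/k = 186/0.715 = 260.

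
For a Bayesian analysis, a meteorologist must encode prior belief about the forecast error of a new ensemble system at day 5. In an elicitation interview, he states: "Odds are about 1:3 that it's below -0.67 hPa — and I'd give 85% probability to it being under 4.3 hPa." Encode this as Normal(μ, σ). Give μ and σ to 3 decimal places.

For Normal(μ,σ), the p-quantile is μ + z_p·σ. Here z_{0.25} = -0.6745, z_{0.85} = 1.036.
So -0.67 = μ − 0.6745σ and 4.3 = μ + 1.036σ.
Subtracting: σ = (4.3 − -0.67)/(1.036 − (-0.6745)) = 2.905.
Then μ = -0.67 − (-0.6745)·2.905 = 1.289.

μ = 1.289, σ = 2.905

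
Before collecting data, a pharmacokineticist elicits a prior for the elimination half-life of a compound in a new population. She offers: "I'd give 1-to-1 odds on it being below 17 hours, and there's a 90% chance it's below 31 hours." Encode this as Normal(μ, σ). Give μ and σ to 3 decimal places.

For Normal(μ,σ), the p-quantile is μ + z_p·σ. Here z_{0.5} = 0, z_{0.9} = 1.282.
So 17 = μ + 0σ and 31 = μ + 1.282σ.
Subtracting: σ = (31 − 17)/(1.282 − (0)) = 10.924.
Then μ = 17 − (0)·10.924 = 17.000.

μ = 17.000, σ = 10.924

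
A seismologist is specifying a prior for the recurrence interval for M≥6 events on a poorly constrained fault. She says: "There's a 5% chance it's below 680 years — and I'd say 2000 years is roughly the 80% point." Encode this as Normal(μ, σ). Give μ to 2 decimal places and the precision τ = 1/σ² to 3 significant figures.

μ = 1553.21, τ = 3.55e-06

For Normal(μ,σ), the p-quantile is μ + z_p·σ. Here z_{0.05} = -1.645, z_{0.8} = 0.8416.
So 680 = μ − 1.645σ and 2000 = μ + 0.8416σ.
Subtracting: σ = (2000 − 680)/(0.8416 − (-1.645)) = 530.87.
Then μ = 680 − (-1.645)·530.87 = 1553.21.
Precision τ = 1/σ² = 1/530.9² = 3.55e-06.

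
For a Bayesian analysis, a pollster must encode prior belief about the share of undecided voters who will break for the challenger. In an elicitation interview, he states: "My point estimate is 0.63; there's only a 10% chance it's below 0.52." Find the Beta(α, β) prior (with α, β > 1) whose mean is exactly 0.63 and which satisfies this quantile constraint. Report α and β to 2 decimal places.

With mean 0.63 fixed, write α = 0.63s, β = 0.37s where s = α+β.
Need P(θ < 0.52) = 0.1 under Beta(0.63s, 0.37s). Normal approximation: (q−m)/√(m(1−m)/s) ≈ z_{0.1} = -1.28, so s ≈ 0.63·0.37·(-1.28)²/(0.52−0.63)² = 31.6.
At s = 31.6: P(θ<0.52) ≈ 0.102. Adjusting to match 0.1 gives s ≈ 32.28.
So α = 0.63·32.28 ≈ 20.34, β = 0.37·32.28 ≈ 11.94.

α ≈ 20.34, β ≈ 11.94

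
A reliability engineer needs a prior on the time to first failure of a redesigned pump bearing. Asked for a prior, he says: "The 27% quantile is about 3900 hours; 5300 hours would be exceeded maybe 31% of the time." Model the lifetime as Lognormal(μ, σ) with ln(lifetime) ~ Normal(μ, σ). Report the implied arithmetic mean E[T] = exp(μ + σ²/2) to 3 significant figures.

E[T] ≈ 4800 hours

If T ~ Lognormal(μ,σ) then ln T ~ Normal(μ,σ), so the p-quantile of ln T is μ + z_p·σ.
ln(3900) = 8.269 and ln(5300) = 8.575; z_{0.27} = -0.6128, z_{0.69} = 0.4959.
σ = (8.575 − 8.269)/(0.4959 − (-0.6128)) = 0.277.
μ = 8.269 − (-0.6128)·0.277 = 8.438.
E[T] = exp(μ + σ²/2) = exp(8.438 + 0.0383) = 4800 hours.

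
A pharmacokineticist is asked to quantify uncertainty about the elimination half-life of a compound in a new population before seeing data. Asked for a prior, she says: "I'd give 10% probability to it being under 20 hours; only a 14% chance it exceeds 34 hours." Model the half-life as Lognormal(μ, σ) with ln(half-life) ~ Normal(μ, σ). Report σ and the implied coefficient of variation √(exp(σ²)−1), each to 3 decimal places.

σ ≈ 0.225, CV ≈ 0.228

If T ~ Lognormal(μ,σ) then ln T ~ Normal(μ,σ), so the p-quantile of ln T is μ + z_p·σ.
ln(20) = 2.996 and ln(34) = 3.526; z_{0.1} = -1.282, z_{0.86} = 1.08.
σ = (3.526 − 2.996)/(1.08 − (-1.282)) = 0.225.
μ = 2.996 − (-1.282)·0.225 = 3.284.
CV = √(exp(σ²)−1) = √(exp(0.0505)−1) = 0.228.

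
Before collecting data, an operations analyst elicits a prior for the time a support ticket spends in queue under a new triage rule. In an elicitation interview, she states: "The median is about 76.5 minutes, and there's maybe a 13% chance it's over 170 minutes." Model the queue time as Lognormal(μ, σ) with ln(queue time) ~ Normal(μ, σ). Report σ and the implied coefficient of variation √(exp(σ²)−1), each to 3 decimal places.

If T ~ Lognormal(μ,σ) then ln T ~ Normal(μ,σ), so the p-quantile of ln T is μ + z_p·σ.
ln(76.5) = 4.337 and ln(170) = 5.136; z_{0.5} = 0, z_{0.87} = 1.126.
σ = (5.136 − 4.337)/(1.126 − (0)) = 0.709.
μ = 4.337 − (0)·0.709 = 4.337.
CV = √(exp(σ²)−1) = √(exp(0.5026)−1) = 0.808.

σ ≈ 0.709, CV ≈ 0.808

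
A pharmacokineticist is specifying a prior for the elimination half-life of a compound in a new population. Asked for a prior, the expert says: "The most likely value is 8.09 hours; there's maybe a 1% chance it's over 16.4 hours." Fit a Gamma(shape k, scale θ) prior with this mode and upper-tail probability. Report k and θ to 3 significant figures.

Gamma(k,θ) with k>1 has mode (k−1)θ, so θ = 8.09/(k−1).
Need P(X < 16.4) = 0.99 with θ tied to k this way. Start at k = 2, θ = 8.09: P(X<16.4) ≈ 0.601.
Too low — raise k to concentrate. Iterating converges to k ≈ 10.8.
Then θ = 8.09/(10.8−1) ≈ 0.825.

k ≈ 10.8, θ ≈ 0.825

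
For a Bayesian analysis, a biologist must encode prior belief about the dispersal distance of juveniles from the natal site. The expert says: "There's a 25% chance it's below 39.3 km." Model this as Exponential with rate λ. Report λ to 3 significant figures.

λ ≈ 0.00732

P(T < 39.3) = 1 − e^(−λ·39.3) = 0.25, so λ = −ln(1−0.25)/39.3 = −ln(0.75)/39.3 = 0.00732.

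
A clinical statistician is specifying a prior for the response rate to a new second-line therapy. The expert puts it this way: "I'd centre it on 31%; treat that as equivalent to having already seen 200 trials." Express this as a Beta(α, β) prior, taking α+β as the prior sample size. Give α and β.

α = 62, β = 138

Under the effective-sample-size interpretation, Beta(α, β) has prior mean α/(α+β) and prior sample size α+β.
So α+β = 200 and α/(α+β) = 0.31, giving α = 0.31·200 = 62 and β = 200 − 62 = 138.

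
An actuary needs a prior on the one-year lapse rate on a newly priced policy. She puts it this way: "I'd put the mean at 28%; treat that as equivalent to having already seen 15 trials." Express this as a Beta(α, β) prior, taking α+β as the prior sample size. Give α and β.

Under the effective-sample-size interpretation, Beta(α, β) has prior mean α/(α+β) and prior sample size α+β.
So α+β = 15 and α/(α+β) = 0.28, giving α = 0.28·15 = 4.2 and β = 15 − 4.2 = 10.8.

α = 4.2, β = 10.8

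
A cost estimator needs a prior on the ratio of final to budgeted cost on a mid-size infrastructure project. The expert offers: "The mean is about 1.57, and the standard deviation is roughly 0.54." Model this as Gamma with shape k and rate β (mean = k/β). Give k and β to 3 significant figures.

k ≈ 8.45, β ≈ 5.38

For Gamma(k, rate β): mean = k/β, variance = k/β², so CV = 1/√k.
CV = SD/mean = 0.54/1.57 = 0.3439, hence k = 1/CV² = 8.45.
Then β = k/mean = 8.45/1.57 = 5.38.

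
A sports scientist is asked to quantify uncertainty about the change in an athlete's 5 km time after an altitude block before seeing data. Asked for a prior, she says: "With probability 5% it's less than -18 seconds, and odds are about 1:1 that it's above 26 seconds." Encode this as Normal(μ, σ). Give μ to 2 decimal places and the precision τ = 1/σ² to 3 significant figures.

μ = 26.00, τ = 0.0014

The p-quantile of Normal(μ,σ) is μ + z_p·σ, with z_{0.05} = -1.645 and z_{0.5} = 0.
Eliminate σ: μ = (z₂·x₁ − z₁·x₂)/(z₂ − z₁) = (0·-18 − (-1.645)·26)/1.645 = 26.00.
Then σ = (x₂ − x₁)/(z₂ − z₁) = (26 − -18)/1.645 = 26.75.
Precision τ = 1/σ² = 1/26.75² = 0.0014.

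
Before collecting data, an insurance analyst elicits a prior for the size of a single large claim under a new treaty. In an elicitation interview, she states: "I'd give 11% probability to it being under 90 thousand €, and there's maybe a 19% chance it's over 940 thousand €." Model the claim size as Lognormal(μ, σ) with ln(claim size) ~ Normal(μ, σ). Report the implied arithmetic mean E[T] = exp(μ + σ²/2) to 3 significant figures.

E[T] ≈ 658 thousand €

If T ~ Lognormal(μ,σ) then ln T ~ Normal(μ,σ), so the p-quantile of ln T is μ + z_p·σ.
ln(90) = 4.5 and ln(940) = 6.846; z_{0.11} = -1.227, z_{0.81} = 0.8779.
σ = (6.846 − 4.5)/(0.8779 − (-1.227)) = 1.115.
μ = 4.5 − (-1.227)·1.115 = 5.867.
E[T] = exp(μ + σ²/2) = exp(5.867 + 0.6214) = 658 thousand €.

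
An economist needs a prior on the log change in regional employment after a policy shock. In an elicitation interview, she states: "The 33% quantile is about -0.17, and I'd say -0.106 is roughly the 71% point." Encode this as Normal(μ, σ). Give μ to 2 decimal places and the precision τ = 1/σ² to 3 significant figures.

The p-quantile of Normal(μ,σ) is μ + z_p·σ, with z_{0.33} = -0.4399 and z_{0.71} = 0.5534.
Eliminate σ: μ = (z₂·x₁ − z₁·x₂)/(z₂ − z₁) = (0.5534·-0.17 − (-0.4399)·-0.106)/0.9933 = -0.14.
Then σ = (x₂ − x₁)/(z₂ − z₁) = (-0.106 − -0.17)/0.9933 = 0.06.
Precision τ = 1/σ² = 1/0.06443² = 241.

μ = -0.14, τ = 241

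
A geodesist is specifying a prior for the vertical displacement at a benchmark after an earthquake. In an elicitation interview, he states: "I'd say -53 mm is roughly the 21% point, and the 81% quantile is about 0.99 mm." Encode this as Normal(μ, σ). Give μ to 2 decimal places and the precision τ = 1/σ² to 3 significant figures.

μ = -27.15, τ = 0.000973

For Normal(μ,σ), the p-quantile is μ + z_p·σ. Here z_{0.21} = -0.8064, z_{0.81} = 0.8779.
So -53 = μ − 0.8064σ and 0.99 = μ + 0.8779σ.
Subtracting: σ = (0.99 − -53)/(0.8779 − (-0.8064)) = 32.05.
Then μ = -53 − (-0.8064)·32.05 = -27.15.
Precision τ = 1/σ² = 1/32.05² = 0.000973.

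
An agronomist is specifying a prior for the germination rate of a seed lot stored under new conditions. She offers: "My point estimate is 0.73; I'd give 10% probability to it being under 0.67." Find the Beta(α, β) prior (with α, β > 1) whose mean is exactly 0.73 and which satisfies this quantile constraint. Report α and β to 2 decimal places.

α ≈ 67.60, β ≈ 25.00

With mean 0.73 fixed, write α = 0.73s, β = 0.27s where s = α+β.
Need P(θ < 0.67) = 0.1 under Beta(0.73s, 0.27s). Normal approximation: (q−m)/√(m(1−m)/s) ≈ z_{0.1} = -1.28, so s ≈ 0.73·0.27·(-1.28)²/(0.67−0.73)² = 89.9.
At s = 89.9: P(θ<0.67) ≈ 0.103. Adjusting to match 0.1 gives s ≈ 92.60.
So α = 0.73·92.60 ≈ 67.60, β = 0.27·92.60 ≈ 25.00.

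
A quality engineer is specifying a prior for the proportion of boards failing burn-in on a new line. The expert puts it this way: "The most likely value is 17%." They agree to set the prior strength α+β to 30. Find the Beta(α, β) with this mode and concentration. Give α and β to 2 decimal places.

α = 5.76, β = 24.24

For α,β > 1 the Beta mode is (α−1)/(α+β−2). With α+β = 30, the mode is (α−1)/28.
Set (α−1)/28 = 0.17 → α = 1 + 0.17·28 = 5.76.
β = 30 − α = 24.24.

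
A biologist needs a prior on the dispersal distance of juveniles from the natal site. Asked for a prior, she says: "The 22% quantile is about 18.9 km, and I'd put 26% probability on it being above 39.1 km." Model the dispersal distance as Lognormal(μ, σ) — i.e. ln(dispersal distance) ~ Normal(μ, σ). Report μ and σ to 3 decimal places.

μ ≈ 3.336, σ ≈ 0.514

If T ~ Lognormal(μ,σ) then ln T ~ Normal(μ,σ), so the p-quantile of ln T is μ + z_p·σ.
ln(18.9) = 2.939 and ln(39.1) = 3.666; z_{0.22} = -0.7722, z_{0.74} = 0.6433.
σ = (3.666 − 2.939)/(0.6433 − (-0.7722)) = 0.514.
μ = 2.939 − (-0.7722)·0.514 = 3.336.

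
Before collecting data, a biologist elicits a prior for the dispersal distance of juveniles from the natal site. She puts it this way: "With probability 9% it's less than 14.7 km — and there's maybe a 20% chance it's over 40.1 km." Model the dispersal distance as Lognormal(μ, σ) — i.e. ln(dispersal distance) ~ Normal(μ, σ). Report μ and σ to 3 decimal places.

If T ~ Lognormal(μ,σ) then ln T ~ Normal(μ,σ), so the p-quantile of ln T is μ + z_p·σ.
ln(14.7) = 2.688 and ln(40.1) = 3.691; z_{0.09} = -1.341, z_{0.8} = 0.8416.
σ = (3.691 − 2.688)/(0.8416 − (-1.341)) = 0.460.
μ = 2.688 − (-1.341)·0.460 = 3.304.

μ ≈ 3.304, σ ≈ 0.460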